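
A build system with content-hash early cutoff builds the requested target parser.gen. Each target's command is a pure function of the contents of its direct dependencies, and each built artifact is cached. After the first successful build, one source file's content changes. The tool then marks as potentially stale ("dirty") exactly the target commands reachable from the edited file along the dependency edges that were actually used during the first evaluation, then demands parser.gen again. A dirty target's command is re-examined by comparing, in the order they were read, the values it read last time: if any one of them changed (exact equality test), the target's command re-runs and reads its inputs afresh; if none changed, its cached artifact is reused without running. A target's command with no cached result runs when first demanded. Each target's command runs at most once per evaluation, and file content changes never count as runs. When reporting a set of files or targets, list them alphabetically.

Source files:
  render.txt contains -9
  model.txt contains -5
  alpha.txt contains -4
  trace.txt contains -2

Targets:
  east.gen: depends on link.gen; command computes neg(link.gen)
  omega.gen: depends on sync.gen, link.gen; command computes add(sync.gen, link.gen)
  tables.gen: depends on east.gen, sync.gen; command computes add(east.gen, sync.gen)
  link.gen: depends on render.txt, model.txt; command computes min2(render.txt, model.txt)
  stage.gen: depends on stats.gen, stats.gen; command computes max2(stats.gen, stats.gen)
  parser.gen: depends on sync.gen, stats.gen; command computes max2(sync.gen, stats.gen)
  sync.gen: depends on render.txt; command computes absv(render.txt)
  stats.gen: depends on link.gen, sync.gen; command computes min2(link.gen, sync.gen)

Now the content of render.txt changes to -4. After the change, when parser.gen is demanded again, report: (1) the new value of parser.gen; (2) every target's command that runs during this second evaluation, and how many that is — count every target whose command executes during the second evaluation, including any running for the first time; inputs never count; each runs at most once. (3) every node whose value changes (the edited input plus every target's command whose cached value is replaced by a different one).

First evaluation (everything demanded from the output):
  link.gen = min2(-9, -5) = -9
  sync.gen = absv(-9) = 9
  stats.gen = min2(-9, 9) = -9
  parser.gen = max2(9, -9) = 9

Propagation after the edit:
  link.gen: runs — render.txt -9->-4; result -5.
  sync.gen: runs — render.txt -9->-4; result 4.
  stats.gen: runs — link.gen -9->-5; sync.gen 9->4; result -5.
  parser.gen: runs — sync.gen 9->4; stats.gen -9->-5; result 4.

New value of parser.gen: 4.
Target commands that run: link.gen, parser.gen, stats.gen, sync.gen — 4 in total.
Values that change: link.gen, parser.gen, render.txt, stats.gen, sync.gen.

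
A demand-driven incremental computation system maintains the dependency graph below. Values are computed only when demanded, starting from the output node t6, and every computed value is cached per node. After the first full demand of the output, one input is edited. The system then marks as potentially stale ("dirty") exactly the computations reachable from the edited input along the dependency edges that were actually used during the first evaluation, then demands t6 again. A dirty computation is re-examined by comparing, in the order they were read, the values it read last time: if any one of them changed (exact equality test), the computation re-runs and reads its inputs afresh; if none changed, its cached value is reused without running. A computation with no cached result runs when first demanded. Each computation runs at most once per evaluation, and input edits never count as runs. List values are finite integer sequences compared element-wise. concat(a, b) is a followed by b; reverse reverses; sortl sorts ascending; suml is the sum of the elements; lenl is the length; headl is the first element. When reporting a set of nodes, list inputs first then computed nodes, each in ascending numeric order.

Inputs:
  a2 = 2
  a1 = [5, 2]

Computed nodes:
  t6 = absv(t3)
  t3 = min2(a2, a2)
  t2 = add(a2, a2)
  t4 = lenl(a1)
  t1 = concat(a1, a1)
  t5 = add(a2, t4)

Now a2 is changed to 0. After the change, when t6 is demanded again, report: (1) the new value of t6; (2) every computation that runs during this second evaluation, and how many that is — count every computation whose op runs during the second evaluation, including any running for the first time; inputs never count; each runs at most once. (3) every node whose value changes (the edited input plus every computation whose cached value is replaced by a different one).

New value of t6: 0.
Computations that run: t3, t6 — 2 in total.
Values that change: a2, t3, t6.

First evaluation (everything demanded from the output):
  t3 = min2(2, 2) = 2
  t6 = absv(2) = 2

Propagation after the edit:
  t3: runs — a2 2->0; a2 2->0; result 0.
  t6: runs — t3 2->0; result 0.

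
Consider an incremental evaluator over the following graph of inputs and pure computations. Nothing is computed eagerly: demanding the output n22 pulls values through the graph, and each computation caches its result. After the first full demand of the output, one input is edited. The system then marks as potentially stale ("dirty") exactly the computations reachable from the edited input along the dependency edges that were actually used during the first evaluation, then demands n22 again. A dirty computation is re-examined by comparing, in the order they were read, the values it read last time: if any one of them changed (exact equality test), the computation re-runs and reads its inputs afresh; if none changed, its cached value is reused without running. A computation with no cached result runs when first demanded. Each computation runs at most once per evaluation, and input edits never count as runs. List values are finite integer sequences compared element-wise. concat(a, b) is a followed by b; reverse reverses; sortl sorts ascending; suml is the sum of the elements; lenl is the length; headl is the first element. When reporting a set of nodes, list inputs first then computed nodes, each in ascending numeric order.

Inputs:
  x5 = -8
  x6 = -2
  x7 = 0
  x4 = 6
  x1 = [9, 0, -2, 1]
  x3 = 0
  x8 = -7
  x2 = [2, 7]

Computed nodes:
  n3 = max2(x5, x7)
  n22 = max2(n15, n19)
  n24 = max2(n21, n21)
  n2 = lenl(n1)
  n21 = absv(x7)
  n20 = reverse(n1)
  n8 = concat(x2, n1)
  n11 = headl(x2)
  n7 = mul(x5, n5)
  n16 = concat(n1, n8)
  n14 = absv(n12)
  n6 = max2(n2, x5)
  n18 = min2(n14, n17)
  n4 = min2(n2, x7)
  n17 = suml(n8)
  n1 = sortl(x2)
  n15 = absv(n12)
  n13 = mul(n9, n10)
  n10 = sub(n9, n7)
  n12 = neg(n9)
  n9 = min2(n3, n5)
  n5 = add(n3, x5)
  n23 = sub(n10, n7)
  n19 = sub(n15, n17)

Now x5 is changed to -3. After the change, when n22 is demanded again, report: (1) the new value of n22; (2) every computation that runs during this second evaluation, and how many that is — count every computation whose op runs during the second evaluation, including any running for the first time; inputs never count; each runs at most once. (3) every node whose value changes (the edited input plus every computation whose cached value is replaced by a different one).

Initial pass — values computed on the first demand:
  n1 = sortl([2, 7]) = [2, 7]
  n3 = max2(-8, 0) = 0
  n5 = add(0, -8) = -8
  n8 = concat([2, 7], [2, 7]) = [2, 7, 2, 7]
  n9 = min2(0, -8) = -8
  n12 = neg(-8) = 8
  n15 = absv(8) = 8
  n17 = suml([2, 7, 2, 7]) = 18
  n19 = sub(8, 18) = -10
  n22 = max2(8, -10) = 8

Second demand — change propagation:
  n3: re-runs because x5 -8->-3; new result 0 (unchanged).
  n5: re-runs because x5 -8->-3; new result -3.
  n9: re-runs because n5 -8->-3; new result -3.
  n12: re-runs because n9 -8->-3; new result 3.
  n15: re-runs because n12 8->3; new result 3.
  n19: re-runs because n15 8->3; new result -15.
  n22: re-runs because n15 8->3; n19 -10->-15; new result 3.

n22 now evaluates to 3.
Run set: n3, n5, n9, n12, n15, n19, n22 (7 run).
Changed values: x5, n5, n9, n12, n15, n19, n22.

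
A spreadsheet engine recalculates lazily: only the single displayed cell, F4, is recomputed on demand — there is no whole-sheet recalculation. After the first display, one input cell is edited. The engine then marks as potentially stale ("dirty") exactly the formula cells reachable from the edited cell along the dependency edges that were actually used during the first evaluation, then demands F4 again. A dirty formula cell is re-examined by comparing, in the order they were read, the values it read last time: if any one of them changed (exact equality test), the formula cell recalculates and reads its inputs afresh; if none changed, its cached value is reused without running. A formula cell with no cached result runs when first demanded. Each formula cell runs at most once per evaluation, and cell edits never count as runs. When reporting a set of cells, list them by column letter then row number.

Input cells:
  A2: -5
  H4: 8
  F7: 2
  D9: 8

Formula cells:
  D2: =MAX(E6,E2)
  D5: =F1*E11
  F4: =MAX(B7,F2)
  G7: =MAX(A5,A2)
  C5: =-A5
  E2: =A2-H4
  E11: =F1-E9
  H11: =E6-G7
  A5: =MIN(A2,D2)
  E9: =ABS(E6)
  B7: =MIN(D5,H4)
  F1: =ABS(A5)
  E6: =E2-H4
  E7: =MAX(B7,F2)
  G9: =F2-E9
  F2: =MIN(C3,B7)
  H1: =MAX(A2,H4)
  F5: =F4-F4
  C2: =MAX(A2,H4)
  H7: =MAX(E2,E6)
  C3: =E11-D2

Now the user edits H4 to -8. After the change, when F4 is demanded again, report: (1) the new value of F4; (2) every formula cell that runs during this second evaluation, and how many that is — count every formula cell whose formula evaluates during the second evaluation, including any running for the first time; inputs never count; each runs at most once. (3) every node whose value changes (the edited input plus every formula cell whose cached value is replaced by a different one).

New value of F4: -30.
Formula cells that run: A5, B7, C3, D2, D5, E2, E6, E9, E11, F1, F2, F4 — 12 in total.
Values that change: A5, B7, C3, D2, D5, E2, E6, E9, E11, F1, F2, F4, H4.

First evaluation (everything demanded from the output):
  E2 = -5 - 8 = -13
  E6 = -13 - 8 = -21
  D2 = MAX(-21, -13) = -13
  A5 = MIN(-5, -13) = -13
  E9 = ABS(-21) = 21
  F1 = ABS(-13) = 13
  E11 = 13 - 21 = -8
  C3 = -8 - -13 = 5
  D5 = 13 * -8 = -104
  B7 = MIN(-104, 8) = -104
  F2 = MIN(5, -104) = -104
  F4 = MAX(-104, -104) = -104

Propagation after the edit:
  E2: runs — H4 8->-8; result 3.
  E6: runs — E2 -13->3; H4 8->-8; result 11.
  D2: runs — E6 -21->11; E2 -13->3; result 11.
  A5: runs — D2 -13->11; result -5.
  E9: runs — E6 -21->11; result 11.
  F1: runs — A5 -13->-5; result 5.
  E11: runs — F1 13->5; E9 21->11; result -6.
  C3: runs — E11 -8->-6; D2 -13->11; result -17.
  D5: runs — F1 13->5; E11 -8->-6; result -30.
  B7: runs — D5 -104->-30; H4 8->-8; result -30.
  F2: runs — C3 5->-17; B7 -104->-30; result -30.
  F4: runs — B7 -104->-30; F2 -104->-30; result -30.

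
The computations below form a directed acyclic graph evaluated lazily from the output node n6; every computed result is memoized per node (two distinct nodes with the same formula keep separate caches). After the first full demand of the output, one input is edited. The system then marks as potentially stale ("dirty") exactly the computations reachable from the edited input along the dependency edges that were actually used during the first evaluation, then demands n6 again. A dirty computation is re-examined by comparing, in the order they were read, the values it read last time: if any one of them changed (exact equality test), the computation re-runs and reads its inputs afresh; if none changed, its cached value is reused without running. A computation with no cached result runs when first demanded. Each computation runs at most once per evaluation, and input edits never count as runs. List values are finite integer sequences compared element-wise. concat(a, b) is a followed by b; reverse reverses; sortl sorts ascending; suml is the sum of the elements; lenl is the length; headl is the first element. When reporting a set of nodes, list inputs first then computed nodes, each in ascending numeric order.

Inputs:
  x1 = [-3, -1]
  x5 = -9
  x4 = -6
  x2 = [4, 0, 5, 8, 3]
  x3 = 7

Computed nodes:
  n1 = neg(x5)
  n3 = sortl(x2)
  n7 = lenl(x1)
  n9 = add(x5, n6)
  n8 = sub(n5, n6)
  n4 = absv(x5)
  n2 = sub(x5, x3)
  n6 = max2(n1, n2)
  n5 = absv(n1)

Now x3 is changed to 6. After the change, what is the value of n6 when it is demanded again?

Demanding n6 again yields 9.

First demand of the output computes:
  n1 = neg(-9) = 9
  n2 = sub(-9, 7) = -16
  n6 = max2(9, -16) = 9

After the edit, cleaning proceeds:
  n2: a read changed (x3 7->6) — executes, giving -15.
  n6: a read changed (n2 -16->-15) — executes, giving 9 — identical to its old value.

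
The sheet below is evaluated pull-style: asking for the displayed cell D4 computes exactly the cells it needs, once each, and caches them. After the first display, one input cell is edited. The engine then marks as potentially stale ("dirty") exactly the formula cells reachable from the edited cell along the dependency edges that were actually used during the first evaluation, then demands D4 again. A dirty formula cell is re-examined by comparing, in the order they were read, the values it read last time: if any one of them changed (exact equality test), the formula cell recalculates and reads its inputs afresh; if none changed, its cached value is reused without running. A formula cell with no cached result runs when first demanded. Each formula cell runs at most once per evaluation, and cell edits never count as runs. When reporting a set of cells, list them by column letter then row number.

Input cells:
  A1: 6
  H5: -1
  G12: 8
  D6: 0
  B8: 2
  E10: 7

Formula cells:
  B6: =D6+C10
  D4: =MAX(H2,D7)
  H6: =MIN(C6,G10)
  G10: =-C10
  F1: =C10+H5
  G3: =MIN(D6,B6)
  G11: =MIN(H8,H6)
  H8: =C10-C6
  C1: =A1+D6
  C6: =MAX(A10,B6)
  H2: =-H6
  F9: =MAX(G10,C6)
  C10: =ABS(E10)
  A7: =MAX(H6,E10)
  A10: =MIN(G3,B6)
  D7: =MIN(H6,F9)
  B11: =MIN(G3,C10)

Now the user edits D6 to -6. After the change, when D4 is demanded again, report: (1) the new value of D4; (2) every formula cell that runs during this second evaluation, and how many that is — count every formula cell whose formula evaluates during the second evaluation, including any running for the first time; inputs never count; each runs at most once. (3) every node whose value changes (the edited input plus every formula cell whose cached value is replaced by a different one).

Demanding D4 again yields 7.
7 formula cells run: A10, B6, C6, D7, F9, G3, H6.
The nodes whose values change: A10, B6, C6, D6, F9, G3.
Note where the cutoff bites: H2 is checked, finds nothing changed, and keeps its cache.

First demand of the output computes:
  C10 = ABS(7) = 7
  B6 = 0 + 7 = 7
  G3 = MIN(0, 7) = 0
  A10 = MIN(0, 7) = 0
  C6 = MAX(0, 7) = 7
  G10 = -(7) = -7
  F9 = MAX(-7, 7) = 7
  H6 = MIN(7, -7) = -7
  D7 = MIN(-7, 7) = -7
  H2 = -(-7) = 7
  D4 = MAX(7, -7) = 7

After the edit, cleaning proceeds:
  B6: a read changed (D6 0->-6) — executes, giving 1.
  G3: a read changed (D6 0->-6; B6 7->1) — executes, giving -6.
  A10: a read changed (G3 0->-6; B6 7->1) — executes, giving -6.
  C6: a read changed (A10 0->-6; B6 7->1) — executes, giving 1.
  F9: a read changed (C6 7->1) — executes, giving 1.
  H6: a read changed (C6 7->1) — executes, giving -7 — identical to its old value.
  D7: a read changed (F9 7->1) — executes, giving -7 — identical to its old value.
  H2: dirty, but its reads are unchanged (H6 unchanged); cached 7 stands.
  D4: dirty, but its reads are unchanged (H2 unchanged, D7 unchanged); cached 7 stands.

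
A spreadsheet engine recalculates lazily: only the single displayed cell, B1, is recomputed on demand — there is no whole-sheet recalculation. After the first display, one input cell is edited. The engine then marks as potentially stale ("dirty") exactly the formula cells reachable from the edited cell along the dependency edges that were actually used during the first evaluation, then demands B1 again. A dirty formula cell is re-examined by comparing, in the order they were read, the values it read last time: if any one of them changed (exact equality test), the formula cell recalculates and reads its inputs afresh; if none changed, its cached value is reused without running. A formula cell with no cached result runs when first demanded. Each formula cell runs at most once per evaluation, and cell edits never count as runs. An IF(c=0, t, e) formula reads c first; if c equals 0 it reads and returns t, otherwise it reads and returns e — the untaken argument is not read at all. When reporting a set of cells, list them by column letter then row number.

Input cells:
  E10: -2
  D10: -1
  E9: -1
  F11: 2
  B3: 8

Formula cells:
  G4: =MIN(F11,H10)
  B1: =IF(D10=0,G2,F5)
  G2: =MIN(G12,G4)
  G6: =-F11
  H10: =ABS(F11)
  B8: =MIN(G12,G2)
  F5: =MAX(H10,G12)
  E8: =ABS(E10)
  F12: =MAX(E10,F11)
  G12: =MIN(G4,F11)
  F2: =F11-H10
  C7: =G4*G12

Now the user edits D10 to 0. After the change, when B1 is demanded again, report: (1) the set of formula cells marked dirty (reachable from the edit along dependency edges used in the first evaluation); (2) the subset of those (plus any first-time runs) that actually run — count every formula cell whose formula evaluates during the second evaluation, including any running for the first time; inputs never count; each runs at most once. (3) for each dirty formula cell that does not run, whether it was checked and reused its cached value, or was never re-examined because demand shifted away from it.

Marked dirty: B1.
Formula cells that run: B1, G2 — 2 in total.
Every dirty formula cell ran.
Key observation: a condition flipped, so demand reaches new nodes — G2 runs for the first time.

First evaluation (everything demanded from the output):
  H10 = ABS(2) = 2
  G4 = MIN(2, 2) = 2
  G12 = MIN(2, 2) = 2
  F5 = MAX(2, 2) = 2
  B1 = IF(D10=0: D10=-1 -> else branch F5) = 2

Propagation after the edit:
  G2: demanded for the first time — runs, produces 2.
  B1: runs — D10 -1->0; result 2 (same value as before).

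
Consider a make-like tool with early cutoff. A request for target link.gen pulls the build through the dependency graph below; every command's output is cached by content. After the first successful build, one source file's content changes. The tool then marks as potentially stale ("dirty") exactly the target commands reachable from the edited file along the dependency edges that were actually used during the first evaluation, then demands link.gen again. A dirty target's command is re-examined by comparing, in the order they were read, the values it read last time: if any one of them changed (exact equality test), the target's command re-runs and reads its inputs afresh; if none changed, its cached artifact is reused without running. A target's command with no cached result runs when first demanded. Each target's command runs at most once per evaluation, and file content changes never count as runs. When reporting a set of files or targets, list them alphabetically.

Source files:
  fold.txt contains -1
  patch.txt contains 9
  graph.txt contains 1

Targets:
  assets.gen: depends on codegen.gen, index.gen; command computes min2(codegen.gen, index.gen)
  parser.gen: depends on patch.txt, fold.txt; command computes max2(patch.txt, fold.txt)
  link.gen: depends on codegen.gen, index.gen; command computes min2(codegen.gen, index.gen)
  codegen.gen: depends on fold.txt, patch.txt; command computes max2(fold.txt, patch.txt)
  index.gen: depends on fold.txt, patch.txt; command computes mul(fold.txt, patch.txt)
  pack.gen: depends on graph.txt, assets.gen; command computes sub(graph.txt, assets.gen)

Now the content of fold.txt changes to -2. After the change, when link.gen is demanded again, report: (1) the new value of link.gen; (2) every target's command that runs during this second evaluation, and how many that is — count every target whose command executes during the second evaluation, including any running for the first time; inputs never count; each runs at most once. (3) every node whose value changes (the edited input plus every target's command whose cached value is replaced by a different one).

First demand of the output computes:
  codegen.gen = max2(-1, 9) = 9
  index.gen = mul(-1, 9) = -9
  link.gen = min2(9, -9) = -9

After the edit, cleaning proceeds:
  codegen.gen: a read changed (fold.txt -1->-2) — executes, giving 9 — identical to its old value.
  index.gen: a read changed (fold.txt -1->-2) — executes, giving -18.
  link.gen: a read changed (index.gen -9->-18) — executes, giving -18.

Demanding link.gen again yields -18.
3 target commands run: codegen.gen, index.gen, link.gen.
The nodes whose values change: fold.txt, index.gen, link.gen.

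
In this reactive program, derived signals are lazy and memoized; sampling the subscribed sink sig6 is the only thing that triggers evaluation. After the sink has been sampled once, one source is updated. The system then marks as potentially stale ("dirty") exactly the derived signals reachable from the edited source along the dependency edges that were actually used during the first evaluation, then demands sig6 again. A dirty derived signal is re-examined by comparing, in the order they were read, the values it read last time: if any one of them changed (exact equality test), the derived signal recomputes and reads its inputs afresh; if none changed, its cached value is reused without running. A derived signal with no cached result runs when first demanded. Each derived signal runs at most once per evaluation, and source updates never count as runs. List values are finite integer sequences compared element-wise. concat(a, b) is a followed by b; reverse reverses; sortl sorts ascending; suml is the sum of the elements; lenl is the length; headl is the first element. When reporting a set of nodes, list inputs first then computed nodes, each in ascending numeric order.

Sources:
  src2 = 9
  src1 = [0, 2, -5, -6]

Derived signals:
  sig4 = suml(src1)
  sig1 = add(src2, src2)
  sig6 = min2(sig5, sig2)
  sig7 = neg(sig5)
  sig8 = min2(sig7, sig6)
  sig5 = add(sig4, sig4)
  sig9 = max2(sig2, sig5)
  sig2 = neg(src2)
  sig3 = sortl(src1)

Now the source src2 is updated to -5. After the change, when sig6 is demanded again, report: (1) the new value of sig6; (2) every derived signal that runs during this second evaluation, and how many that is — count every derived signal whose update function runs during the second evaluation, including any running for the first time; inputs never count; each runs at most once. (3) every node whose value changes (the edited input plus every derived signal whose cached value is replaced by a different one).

Demanding sig6 again yields -18.
2 derived signals run: sig2, sig6.
The nodes whose values change: src2, sig2.

First demand of the output computes:
  sig2 = neg(9) = -9
  sig4 = suml([0, 2, -5, -6]) = -9
  sig5 = add(-9, -9) = -18
  sig6 = min2(-18, -9) = -18

After the edit, cleaning proceeds:
  sig2: a read changed (src2 9->-5) — executes, giving 5.
  sig6: a read changed (sig2 -9->5) — executes, giving -18 — identical to its old value.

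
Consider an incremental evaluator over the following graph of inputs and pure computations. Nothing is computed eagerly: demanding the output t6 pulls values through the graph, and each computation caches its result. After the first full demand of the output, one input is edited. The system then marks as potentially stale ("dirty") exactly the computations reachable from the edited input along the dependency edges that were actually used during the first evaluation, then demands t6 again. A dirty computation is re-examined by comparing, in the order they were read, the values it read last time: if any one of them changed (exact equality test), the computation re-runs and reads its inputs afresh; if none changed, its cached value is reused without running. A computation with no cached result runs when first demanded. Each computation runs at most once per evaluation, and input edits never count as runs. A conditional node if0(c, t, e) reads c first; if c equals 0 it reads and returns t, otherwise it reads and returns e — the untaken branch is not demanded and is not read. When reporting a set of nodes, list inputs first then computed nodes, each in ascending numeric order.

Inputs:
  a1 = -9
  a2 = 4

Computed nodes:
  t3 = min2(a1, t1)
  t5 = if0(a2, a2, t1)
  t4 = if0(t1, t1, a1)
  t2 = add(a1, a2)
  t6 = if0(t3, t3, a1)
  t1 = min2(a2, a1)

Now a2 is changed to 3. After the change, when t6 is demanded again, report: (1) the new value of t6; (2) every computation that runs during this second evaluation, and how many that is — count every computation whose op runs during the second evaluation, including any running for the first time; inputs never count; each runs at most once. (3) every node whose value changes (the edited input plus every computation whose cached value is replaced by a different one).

Initial pass — values computed on the first demand:
  t1 = min2(4, -9) = -9
  t3 = min2(-9, -9) = -9
  t6 = if0(t3=-9 -> else branch a1) = -9

Second demand — change propagation:
  t1: re-runs because a2 4->3; new result -9 (unchanged).
  t3: re-examined; everything it read last time is the same (a1 unchanged, t1 unchanged) — cache -9 kept, no run.
  t6: re-examined; everything it read last time is the same (t3 unchanged, a1 unchanged) — cache -9 kept, no run.

The important point: t1 recomputes to an identical value, and the output ends up unchanged.

t6 now evaluates to -9.
Run set: t1 (1 run).
Changed values: a2.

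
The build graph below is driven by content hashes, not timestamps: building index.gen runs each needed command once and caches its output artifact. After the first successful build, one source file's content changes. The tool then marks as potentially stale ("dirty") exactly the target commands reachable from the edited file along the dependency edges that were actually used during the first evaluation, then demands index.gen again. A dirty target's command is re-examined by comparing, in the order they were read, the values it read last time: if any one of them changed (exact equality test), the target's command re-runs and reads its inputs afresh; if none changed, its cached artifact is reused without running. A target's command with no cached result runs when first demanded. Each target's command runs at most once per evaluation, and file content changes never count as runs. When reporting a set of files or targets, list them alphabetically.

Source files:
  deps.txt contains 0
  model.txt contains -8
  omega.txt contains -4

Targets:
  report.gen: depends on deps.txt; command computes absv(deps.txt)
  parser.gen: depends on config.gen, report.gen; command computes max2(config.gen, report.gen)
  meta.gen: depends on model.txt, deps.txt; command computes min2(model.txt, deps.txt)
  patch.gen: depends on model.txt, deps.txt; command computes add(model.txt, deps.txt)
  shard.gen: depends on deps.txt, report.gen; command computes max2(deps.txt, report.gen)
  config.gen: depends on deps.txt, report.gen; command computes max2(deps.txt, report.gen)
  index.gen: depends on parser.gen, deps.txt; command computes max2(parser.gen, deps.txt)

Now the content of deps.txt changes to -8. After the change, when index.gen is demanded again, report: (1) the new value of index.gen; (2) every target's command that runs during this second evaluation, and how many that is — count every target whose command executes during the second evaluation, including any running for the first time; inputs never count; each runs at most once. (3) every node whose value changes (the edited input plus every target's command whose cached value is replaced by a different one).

Initial pass — values computed on the first demand:
  report.gen = absv(0) = 0
  config.gen = max2(0, 0) = 0
  parser.gen = max2(0, 0) = 0
  index.gen = max2(0, 0) = 0

Second demand — change propagation:
  report.gen: re-runs because deps.txt 0->-8; new result 8.
  config.gen: re-runs because deps.txt 0->-8; report.gen 0->8; new result 8.
  parser.gen: re-runs because config.gen 0->8; report.gen 0->8; new result 8.
  index.gen: re-runs because parser.gen 0->8; deps.txt 0->-8; new result 8.

index.gen now evaluates to 8.
Run set: config.gen, index.gen, parser.gen, report.gen (4 run).
Changed values: config.gen, deps.txt, index.gen, parser.gen, report.gen.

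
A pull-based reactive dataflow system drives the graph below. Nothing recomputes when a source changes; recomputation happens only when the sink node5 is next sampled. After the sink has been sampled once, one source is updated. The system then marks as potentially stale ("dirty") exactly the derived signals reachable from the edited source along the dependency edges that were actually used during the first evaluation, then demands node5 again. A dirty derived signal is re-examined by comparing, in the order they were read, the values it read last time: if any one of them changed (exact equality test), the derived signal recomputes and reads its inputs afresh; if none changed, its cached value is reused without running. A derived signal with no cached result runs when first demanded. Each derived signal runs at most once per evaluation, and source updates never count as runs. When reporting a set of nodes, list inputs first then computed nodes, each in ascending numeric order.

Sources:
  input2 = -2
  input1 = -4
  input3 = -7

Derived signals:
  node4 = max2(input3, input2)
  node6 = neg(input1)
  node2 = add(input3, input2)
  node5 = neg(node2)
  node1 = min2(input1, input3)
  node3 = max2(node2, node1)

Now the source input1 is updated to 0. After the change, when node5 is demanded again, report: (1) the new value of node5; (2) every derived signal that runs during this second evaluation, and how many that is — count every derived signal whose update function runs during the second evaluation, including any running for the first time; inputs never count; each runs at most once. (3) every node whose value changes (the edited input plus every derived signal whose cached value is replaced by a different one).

First evaluation (everything demanded from the output):
  node2 = add(-7, -2) = -9
  node5 = neg(-9) = 9

Propagation after the edit:
  input1 feeds no computation that the output demands — nothing is marked dirty and nothing runs.

Key observation: input1 is never demanded by the output, so the edit triggers no recomputation at all.

New value of node5: 9.
Derived signals that run: none — 0 in total.
Values that change: input1.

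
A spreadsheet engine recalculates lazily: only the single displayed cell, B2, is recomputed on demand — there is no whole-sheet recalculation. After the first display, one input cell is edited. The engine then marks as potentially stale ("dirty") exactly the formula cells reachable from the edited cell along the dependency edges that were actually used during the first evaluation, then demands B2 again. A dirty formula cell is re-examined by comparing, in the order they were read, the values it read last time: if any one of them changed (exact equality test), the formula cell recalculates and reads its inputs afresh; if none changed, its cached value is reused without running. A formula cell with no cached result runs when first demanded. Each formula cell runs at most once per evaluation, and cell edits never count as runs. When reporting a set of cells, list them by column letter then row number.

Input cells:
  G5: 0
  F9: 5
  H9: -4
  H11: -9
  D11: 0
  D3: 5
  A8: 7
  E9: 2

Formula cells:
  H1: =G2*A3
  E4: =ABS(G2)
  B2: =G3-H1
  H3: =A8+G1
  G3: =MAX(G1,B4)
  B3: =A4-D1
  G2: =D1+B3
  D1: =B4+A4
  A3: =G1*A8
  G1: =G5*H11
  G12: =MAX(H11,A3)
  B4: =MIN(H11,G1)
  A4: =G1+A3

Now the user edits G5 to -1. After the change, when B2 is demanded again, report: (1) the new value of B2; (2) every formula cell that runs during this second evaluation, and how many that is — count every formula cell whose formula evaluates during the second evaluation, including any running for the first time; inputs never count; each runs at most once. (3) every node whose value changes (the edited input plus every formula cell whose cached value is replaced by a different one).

New value of B2: -4527.
Formula cells that run: A3, A4, B2, B3, B4, D1, G1, G2, G3, H1 — 10 in total.
Values that change: A3, A4, B2, D1, G1, G2, G3, G5, H1.

First evaluation (everything demanded from the output):
  G1 = 0 * -9 = 0
  A3 = 0 * 7 = 0
  A4 = 0 + 0 = 0
  B4 = MIN(-9, 0) = -9
  D1 = -9 + 0 = -9
  B3 = 0 - -9 = 9
  G2 = -9 + 9 = 0
  G3 = MAX(0, -9) = 0
  H1 = 0 * 0 = 0
  B2 = 0 - 0 = 0

Propagation after the edit:
  G1: runs — G5 0->-1; result 9.
  A3: runs — G1 0->9; result 63.
  A4: runs — G1 0->9; A3 0->63; result 72.
  B4: runs — G1 0->9; result -9 (same value as before).
  D1: runs — A4 0->72; result 63.
  B3: runs — A4 0->72; D1 -9->63; result 9 (same value as before).
  G2: runs — D1 -9->63; result 72.
  G3: runs — G1 0->9; result 9.
  H1: runs — G2 0->72; A3 0->63; result 4536.
  B2: runs — G3 0->9; H1 0->4536; result -4527.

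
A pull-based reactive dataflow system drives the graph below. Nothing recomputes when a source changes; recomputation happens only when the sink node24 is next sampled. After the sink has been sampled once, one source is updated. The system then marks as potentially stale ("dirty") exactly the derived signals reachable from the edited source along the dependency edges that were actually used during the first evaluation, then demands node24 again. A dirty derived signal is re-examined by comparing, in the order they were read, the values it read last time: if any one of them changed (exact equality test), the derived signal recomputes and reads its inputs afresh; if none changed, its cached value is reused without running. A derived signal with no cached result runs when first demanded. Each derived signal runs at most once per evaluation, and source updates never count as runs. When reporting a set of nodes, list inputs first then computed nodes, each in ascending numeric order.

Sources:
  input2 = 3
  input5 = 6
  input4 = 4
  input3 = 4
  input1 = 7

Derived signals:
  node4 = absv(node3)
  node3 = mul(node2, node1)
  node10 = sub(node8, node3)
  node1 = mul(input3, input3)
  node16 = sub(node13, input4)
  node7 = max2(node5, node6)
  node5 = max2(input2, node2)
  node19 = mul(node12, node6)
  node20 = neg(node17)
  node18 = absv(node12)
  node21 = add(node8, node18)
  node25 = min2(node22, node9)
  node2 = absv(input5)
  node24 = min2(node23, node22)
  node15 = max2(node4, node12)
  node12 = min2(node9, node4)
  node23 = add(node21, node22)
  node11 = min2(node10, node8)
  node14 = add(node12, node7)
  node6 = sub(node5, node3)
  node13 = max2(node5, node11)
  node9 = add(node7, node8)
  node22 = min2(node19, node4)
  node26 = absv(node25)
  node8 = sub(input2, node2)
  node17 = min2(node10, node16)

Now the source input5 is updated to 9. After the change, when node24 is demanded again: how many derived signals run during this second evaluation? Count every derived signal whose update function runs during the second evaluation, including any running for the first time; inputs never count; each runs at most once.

Derived signals that run: node2, node3, node4, node5, node6, node7, node8, node9, node12, node19, node21, node22, node23, node24 — 14 in total.
Key observation: the cutoff stops propagation at node18 — its inputs' values are unchanged, so it reuses its cache.

First evaluation (everything demanded from the output):
  node1 = mul(4, 4) = 16
  node2 = absv(6) = 6
  node3 = mul(6, 16) = 96
  node4 = absv(96) = 96
  node5 = max2(3, 6) = 6
  node6 = sub(6, 96) = -90
  node7 = max2(6, -90) = 6
  node8 = sub(3, 6) = -3
  node9 = add(6, -3) = 3
  node12 = min2(3, 96) = 3
  node18 = absv(3) = 3
  node19 = mul(3, -90) = -270
  node21 = add(-3, 3) = 0
  node22 = min2(-270, 96) = -270
  node23 = add(0, -270) = -270
  node24 = min2(-270, -270) = -270

Propagation after the edit:
  node2: runs — input5 6->9; result 9.
  node3: runs — node2 6->9; result 144.
  node4: runs — node3 96->144; result 144.
  node5: runs — node2 6->9; result 9.
  node6: runs — node5 6->9; node3 96->144; result -135.
  node7: runs — node5 6->9; node6 -90->-135; result 9.
  node8: runs — node2 6->9; result -6.
  node9: runs — node7 6->9; node8 -3->-6; result 3 (same value as before).
  node12: runs — node4 96->144; result 3 (same value as before).
  node18: checked — values it read are unchanged (node12 unchanged); reused cached 3 without running.
  node19: runs — node6 -90->-135; result -405.
  node21: runs — node8 -3->-6; result -3.
  node22: runs — node19 -270->-405; node4 96->144; result -405.
  node23: runs — node21 0->-3; node22 -270->-405; result -408.
  node24: runs — node23 -270->-408; node22 -270->-405; result -408.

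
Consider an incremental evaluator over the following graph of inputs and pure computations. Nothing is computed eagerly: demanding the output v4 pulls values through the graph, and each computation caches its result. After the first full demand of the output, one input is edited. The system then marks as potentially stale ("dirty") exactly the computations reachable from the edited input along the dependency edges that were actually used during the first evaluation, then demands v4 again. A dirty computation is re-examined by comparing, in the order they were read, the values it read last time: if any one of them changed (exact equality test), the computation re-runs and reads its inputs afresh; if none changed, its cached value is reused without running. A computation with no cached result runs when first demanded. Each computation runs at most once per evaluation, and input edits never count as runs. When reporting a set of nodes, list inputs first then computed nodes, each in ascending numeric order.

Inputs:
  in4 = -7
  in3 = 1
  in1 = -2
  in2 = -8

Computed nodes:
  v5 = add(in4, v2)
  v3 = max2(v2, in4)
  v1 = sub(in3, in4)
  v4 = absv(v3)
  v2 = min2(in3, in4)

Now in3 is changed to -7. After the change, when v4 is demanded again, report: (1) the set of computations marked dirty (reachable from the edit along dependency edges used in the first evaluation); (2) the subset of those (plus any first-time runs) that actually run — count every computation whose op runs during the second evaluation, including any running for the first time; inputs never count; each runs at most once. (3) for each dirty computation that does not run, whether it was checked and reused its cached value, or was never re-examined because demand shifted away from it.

Initial pass — values computed on the first demand:
  v2 = min2(1, -7) = -7
  v3 = max2(-7, -7) = -7
  v4 = absv(-7) = 7

Second demand — change propagation:
  v2: re-runs because in3 1->-7; new result -7 (unchanged).
  v3: re-examined; everything it read last time is the same (v2 unchanged, in4 unchanged) — cache -7 kept, no run.
  v4: re-examined; everything it read last time is the same (v3 unchanged) — cache 7 kept, no run.

The important point: v2 recomputes to an identical value, and the output ends up unchanged.

Dirty set: v2, v3, v4.
Run set: v2 (1 run).
Re-examined without running (cache reused): v3, v4.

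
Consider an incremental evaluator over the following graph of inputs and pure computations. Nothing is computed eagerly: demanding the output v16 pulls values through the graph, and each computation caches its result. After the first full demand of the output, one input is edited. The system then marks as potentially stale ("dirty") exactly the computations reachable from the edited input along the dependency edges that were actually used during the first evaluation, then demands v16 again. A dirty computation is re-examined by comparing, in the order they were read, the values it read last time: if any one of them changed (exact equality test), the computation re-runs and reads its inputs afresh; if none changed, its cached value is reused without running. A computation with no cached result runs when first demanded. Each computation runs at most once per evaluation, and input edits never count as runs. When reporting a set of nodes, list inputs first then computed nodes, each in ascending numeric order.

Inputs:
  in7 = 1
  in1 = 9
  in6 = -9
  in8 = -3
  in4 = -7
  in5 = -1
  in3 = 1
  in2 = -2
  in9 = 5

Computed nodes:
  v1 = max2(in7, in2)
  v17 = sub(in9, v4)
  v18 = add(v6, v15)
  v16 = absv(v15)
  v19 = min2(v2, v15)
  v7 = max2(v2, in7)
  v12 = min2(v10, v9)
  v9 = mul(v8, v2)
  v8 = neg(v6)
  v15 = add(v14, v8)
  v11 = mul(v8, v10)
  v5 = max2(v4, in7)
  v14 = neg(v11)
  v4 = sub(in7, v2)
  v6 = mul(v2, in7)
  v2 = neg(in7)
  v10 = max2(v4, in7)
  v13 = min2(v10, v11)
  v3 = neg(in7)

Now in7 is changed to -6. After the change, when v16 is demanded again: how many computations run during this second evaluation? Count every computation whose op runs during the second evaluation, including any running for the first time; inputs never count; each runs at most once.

Initial pass — values computed on the first demand:
  v2 = neg(1) = -1
  v4 = sub(1, -1) = 2
  v6 = mul(-1, 1) = -1
  v8 = neg(-1) = 1
  v10 = max2(2, 1) = 2
  v11 = mul(1, 2) = 2
  v14 = neg(2) = -2
  v15 = add(-2, 1) = -1
  v16 = absv(-1) = 1

Second demand — change propagation:
  v2: re-runs because in7 1->-6; new result 6.
  v4: re-runs because in7 1->-6; v2 -1->6; new result -12.
  v6: re-runs because v2 -1->6; in7 1->-6; new result -36.
  v8: re-runs because v6 -1->-36; new result 36.
  v10: re-runs because v4 2->-12; in7 1->-6; new result -6.
  v11: re-runs because v8 1->36; v10 2->-6; new result -216.
  v14: re-runs because v11 2->-216; new result 216.
  v15: re-runs because v14 -2->216; v8 1->36; new result 252.
  v16: re-runs because v15 -1->252; new result 252.

Run set: v2, v4, v6, v8, v10, v11, v14, v15, v16 (9 run).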